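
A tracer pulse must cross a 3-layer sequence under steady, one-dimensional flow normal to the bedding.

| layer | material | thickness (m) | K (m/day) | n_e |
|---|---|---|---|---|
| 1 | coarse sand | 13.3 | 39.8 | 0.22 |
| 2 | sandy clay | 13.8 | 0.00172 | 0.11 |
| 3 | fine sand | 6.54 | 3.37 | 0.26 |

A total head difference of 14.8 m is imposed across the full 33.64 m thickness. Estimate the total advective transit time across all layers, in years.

9.12

With flow normal to the layers, continuity requires the same specific discharge q through every layer.
Σ(b_i/K_i) = 13.3/39.8 + 13.8/0.00172 + 6.54/3.37 = 8026 d.
q = Δh / Σ(b_i/K_i) = 14.8 / 8026 = 0.001844 m/day.
In each layer the seepage velocity is v_i = q/n_i, so the layer transit time is t_i = b_i·n_i / q:
  layer 1 (coarse sand): t_1 = 13.3 × 0.22 / 0.001844 = 1587 d
  layer 2 (sandy clay): t_2 = 13.8 × 0.11 / 0.001844 = 823.2 d
  layer 3 (fine sand): t_3 = 6.54 × 0.26 / 0.001844 = 922.1 d
Total t = Σ t_i = 3332 days = 9.122 years.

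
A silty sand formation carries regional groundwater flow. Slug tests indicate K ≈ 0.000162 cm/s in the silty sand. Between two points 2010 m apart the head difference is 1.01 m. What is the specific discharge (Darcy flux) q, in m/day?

Convert K: 0.000162 cm/s × 864 = 0.1400 m/day.
Hydraulic gradient i = Δh / L = 1.01 / 2010 = 0.0005025.
Specific discharge q = K · i = 0.1400 × 0.0005025 = 7.033e-05 m/day.

7.03e-05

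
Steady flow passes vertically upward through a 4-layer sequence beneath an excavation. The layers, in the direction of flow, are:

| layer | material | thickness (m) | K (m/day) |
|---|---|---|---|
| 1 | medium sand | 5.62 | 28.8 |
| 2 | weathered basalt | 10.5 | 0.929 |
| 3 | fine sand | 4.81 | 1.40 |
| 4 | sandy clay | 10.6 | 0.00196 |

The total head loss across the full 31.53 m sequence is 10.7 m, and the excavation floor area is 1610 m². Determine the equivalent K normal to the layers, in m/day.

0.00581

Flow is perpendicular to layering, so the layers act in series and the equivalent K is the thickness-weighted harmonic mean.
Total thickness L = 5.62 + 10.5 + 4.81 + 10.6 = 31.53 m.
Σ(b_i/K_i) = 5.62/28.8 + 10.5/0.929 + 4.81/1.40 + 10.6/0.00196 = 5423 d.
K_eq = L / Σ(b_i/K_i) = 31.53 / 5423 = 0.005814 m/day.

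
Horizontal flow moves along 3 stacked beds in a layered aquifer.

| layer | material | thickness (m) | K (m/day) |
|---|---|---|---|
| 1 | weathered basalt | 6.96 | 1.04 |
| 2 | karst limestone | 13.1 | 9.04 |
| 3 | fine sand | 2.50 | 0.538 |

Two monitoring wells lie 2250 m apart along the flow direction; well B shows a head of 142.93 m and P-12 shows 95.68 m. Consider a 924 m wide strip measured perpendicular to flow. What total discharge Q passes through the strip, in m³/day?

2460

Flow is parallel to layering, so each bed carries its own Darcy discharge and the transmissivities add.
Σ(K_i·b_i) = 1.04×6.96 + 9.04×13.1 + 0.538×2.50 = 127.0 m²/day.
Hydraulic gradient i = (142.93 − 95.68) / 2250 = 47.25 / 2250 = 0.02100.
Q = Σ(K_i·b_i) · W · i = 127.0 × 924 × 0.02100 = 2464 m³/day.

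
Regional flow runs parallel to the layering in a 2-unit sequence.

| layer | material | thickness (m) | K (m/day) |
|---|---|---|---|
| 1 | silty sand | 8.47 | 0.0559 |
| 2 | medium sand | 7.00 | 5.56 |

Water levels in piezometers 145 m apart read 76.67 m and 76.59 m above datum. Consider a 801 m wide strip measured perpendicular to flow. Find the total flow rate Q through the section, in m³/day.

17.4

Flow is parallel to layering, so each bed carries its own Darcy discharge and the transmissivities add.
Σ(K_i·b_i) = 0.0559×8.47 + 5.56×7.00 = 39.39 m²/day.
Hydraulic gradient i = (76.67 − 76.59) / 145 = 0.08 / 145 = 0.0005517.
Q = Σ(K_i·b_i) · W · i = 39.39 × 801 × 0.0005517 = 17.41 m³/day.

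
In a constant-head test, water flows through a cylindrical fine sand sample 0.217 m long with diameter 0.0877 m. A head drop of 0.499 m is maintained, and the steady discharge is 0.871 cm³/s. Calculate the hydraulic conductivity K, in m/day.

5.42

Cross-sectional area A = π·(d/2)² = π × (0.0877/2)² = 0.006041 m².
Convert discharge: 0.871 cm³/s = 8.710e-07 m³/s.
Darcy's law rearranged: K = Q·L / (A·Δh) = 8.710e-07 × 0.217 / (0.006041 × 0.499) = 6.270e-05 m/s = 5.418 m/day.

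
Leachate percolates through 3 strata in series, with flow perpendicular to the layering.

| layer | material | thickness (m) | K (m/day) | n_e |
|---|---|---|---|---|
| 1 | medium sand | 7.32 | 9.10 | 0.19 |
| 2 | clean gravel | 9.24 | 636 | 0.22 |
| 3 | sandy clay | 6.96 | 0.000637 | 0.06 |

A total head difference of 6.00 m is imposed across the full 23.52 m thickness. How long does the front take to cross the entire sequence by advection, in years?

With flow normal to the layers, continuity requires the same specific discharge q through every layer.
Σ(b_i/K_i) = 7.32/9.10 + 9.24/636 + 6.96/0.000637 = 10927 d.
q = Δh / Σ(b_i/K_i) = 6.00 / 10927 = 0.0005491 m/day.
In each layer the seepage velocity is v_i = q/n_i, so the layer transit time is t_i = b_i·n_i / q:
  layer 1 (medium sand): t_1 = 7.32 × 0.19 / 0.0005491 = 2533 d
  layer 2 (clean gravel): t_2 = 9.24 × 0.22 / 0.0005491 = 3702 d
  layer 3 (sandy clay): t_3 = 6.96 × 0.06 / 0.0005491 = 760.5 d
Total t = Σ t_i = 6995 days = 19.15 years.

19.2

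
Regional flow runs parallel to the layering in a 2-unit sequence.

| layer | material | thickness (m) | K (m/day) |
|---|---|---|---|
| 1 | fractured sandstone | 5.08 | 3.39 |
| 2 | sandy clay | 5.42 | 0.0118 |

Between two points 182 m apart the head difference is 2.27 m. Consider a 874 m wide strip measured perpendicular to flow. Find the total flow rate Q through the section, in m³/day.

188

Flow is parallel to layering, so each bed carries its own Darcy discharge and the transmissivities add.
Σ(K_i·b_i) = 3.39×5.08 + 0.0118×5.42 = 17.29 m²/day.
Hydraulic gradient i = Δh / L = 2.27 / 182 = 0.01247.
Q = Σ(K_i·b_i) · W · i = 17.29 × 874 × 0.01247 = 188.4 m³/day.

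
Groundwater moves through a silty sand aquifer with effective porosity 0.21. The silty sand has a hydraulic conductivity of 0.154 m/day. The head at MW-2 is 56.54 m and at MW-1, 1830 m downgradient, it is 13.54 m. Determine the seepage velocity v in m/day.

0.0172

Hydraulic gradient i = (56.54 − 13.54) / 1830 = 43 / 1830 = 0.02350.
Darcy flux q = K · i = 0.1540 × 0.02350 = 0.003619 m/day.
Seepage velocity v = q / n_e = 0.003619 / 0.21 = 0.01723 m/day.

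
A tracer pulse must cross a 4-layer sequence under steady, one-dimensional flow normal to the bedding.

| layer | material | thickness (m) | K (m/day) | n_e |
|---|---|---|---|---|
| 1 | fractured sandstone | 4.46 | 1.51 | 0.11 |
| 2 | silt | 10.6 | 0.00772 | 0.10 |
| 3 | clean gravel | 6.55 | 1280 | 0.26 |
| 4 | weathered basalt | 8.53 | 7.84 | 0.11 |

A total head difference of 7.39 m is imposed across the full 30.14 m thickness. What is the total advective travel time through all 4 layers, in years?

With flow normal to the layers, continuity requires the same specific discharge q through every layer.
Σ(b_i/K_i) = 4.46/1.51 + 10.6/0.00772 + 6.55/1280 + 8.53/7.84 = 1377 d.
q = Δh / Σ(b_i/K_i) = 7.39 / 1377 = 0.005366 m/day.
In each layer the seepage velocity is v_i = q/n_i, so the layer transit time is t_i = b_i·n_i / q:
  layer 1 (fractured sandstone): t_1 = 4.46 × 0.11 / 0.005366 = 91.42 d
  layer 2 (silt): t_2 = 10.6 × 0.10 / 0.005366 = 197.5 d
  layer 3 (clean gravel): t_3 = 6.55 × 0.26 / 0.005366 = 317.3 d
  layer 4 (weathered basalt): t_4 = 8.53 × 0.11 / 0.005366 = 174.8 d
Total t = Σ t_i = 781.1 days = 2.139 years.

2.14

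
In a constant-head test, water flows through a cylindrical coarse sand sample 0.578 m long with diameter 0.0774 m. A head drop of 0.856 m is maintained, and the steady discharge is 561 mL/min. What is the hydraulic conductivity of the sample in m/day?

Cross-sectional area A = π·(d/2)² = π × (0.0774/2)² = 0.004705 m².
Convert discharge: 561 mL/min = 9.350e-06 m³/s.
Darcy's law rearranged: K = Q·L / (A·Δh) = 9.350e-06 × 0.578 / (0.004705 × 0.856) = 0.001342 m/s = 115.9 m/day.

116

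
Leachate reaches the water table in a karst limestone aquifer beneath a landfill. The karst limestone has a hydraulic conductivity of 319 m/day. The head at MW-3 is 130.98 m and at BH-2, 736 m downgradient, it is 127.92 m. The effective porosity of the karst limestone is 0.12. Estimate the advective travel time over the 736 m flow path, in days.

66.6

Hydraulic gradient i = (130.98 − 127.92) / 736 = 3.06 / 736 = 0.004158.
Darcy flux q = K · i = 319.0 × 0.004158 = 1.326 m/day.
Seepage velocity v = q / n_e = 1.326 / 0.12 = 11.05 m/day.
Travel time t = L / v = 736 / 11.05 = 66.59 days.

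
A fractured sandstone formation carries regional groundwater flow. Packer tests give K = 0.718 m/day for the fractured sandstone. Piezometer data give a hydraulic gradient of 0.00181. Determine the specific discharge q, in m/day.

0.00130

Hydraulic gradient i = 0.00181.
Specific discharge q = K · i = 0.7180 × 0.001810 = 0.001300 m/day.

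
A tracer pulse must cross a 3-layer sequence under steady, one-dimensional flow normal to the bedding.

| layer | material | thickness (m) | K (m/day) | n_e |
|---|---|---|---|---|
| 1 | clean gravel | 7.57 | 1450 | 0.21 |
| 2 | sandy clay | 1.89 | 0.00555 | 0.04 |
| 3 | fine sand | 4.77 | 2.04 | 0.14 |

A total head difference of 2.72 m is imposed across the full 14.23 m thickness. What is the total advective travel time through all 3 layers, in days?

294

With flow normal to the layers, continuity requires the same specific discharge q through every layer.
Σ(b_i/K_i) = 7.57/1450 + 1.89/0.00555 + 4.77/2.04 = 342.9 d.
q = Δh / Σ(b_i/K_i) = 2.72 / 342.9 = 0.007933 m/day.
In each layer the seepage velocity is v_i = q/n_i, so the layer transit time is t_i = b_i·n_i / q:
  layer 1 (clean gravel): t_1 = 7.57 × 0.21 / 0.007933 = 200.4 d
  layer 2 (sandy clay): t_2 = 1.89 × 0.04 / 0.007933 = 9.530 d
  layer 3 (fine sand): t_3 = 4.77 × 0.14 / 0.007933 = 84.18 d
Total t = Σ t_i = 294.1 days.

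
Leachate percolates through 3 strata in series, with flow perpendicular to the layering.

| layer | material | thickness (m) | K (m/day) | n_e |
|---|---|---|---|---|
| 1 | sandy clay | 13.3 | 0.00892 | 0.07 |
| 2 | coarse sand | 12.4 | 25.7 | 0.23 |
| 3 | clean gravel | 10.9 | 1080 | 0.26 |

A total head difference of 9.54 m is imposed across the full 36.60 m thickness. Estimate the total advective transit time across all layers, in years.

2.83

With flow normal to the layers, continuity requires the same specific discharge q through every layer.
Σ(b_i/K_i) = 13.3/0.00892 + 12.4/25.7 + 10.9/1080 = 1492 d.
q = Δh / Σ(b_i/K_i) = 9.54 / 1492 = 0.006396 m/day.
In each layer the seepage velocity is v_i = q/n_i, so the layer transit time is t_i = b_i·n_i / q:
  layer 1 (sandy clay): t_1 = 13.3 × 0.07 / 0.006396 = 145.6 d
  layer 2 (coarse sand): t_2 = 12.4 × 0.23 / 0.006396 = 445.9 d
  layer 3 (clean gravel): t_3 = 10.9 × 0.26 / 0.006396 = 443.1 d
Total t = Σ t_i = 1035 days = 2.832 years.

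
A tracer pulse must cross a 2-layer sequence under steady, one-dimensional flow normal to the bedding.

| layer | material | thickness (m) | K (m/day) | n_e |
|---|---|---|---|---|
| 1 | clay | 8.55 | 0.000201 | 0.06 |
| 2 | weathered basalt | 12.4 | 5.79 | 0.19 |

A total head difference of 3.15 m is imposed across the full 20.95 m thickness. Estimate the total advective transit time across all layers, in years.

With flow normal to the layers, continuity requires the same specific discharge q through every layer.
Σ(b_i/K_i) = 8.55/0.000201 + 12.4/5.79 = 42539 d.
q = Δh / Σ(b_i/K_i) = 3.15 / 42539 = 7.405e-05 m/day.
In each layer the seepage velocity is v_i = q/n_i, so the layer transit time is t_i = b_i·n_i / q:
  layer 1 (clay): t_1 = 8.55 × 0.06 / 7.405e-05 = 6928 d
  layer 2 (weathered basalt): t_2 = 12.4 × 0.19 / 7.405e-05 = 31817 d
Total t = Σ t_i = 38745 days = 106.1 years.

106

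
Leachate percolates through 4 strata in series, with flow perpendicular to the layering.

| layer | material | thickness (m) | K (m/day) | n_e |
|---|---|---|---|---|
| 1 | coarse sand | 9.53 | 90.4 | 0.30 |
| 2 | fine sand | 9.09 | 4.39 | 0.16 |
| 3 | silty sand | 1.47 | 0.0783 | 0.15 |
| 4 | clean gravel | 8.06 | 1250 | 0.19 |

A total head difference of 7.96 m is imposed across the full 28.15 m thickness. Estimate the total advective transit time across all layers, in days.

16.0

With flow normal to the layers, continuity requires the same specific discharge q through every layer.
Σ(b_i/K_i) = 9.53/90.4 + 9.09/4.39 + 1.47/0.0783 + 8.06/1250 = 20.96 d.
q = Δh / Σ(b_i/K_i) = 7.96 / 20.96 = 0.3798 m/day.
In each layer the seepage velocity is v_i = q/n_i, so the layer transit time is t_i = b_i·n_i / q:
  layer 1 (coarse sand): t_1 = 9.53 × 0.30 / 0.3798 = 7.527 d
  layer 2 (fine sand): t_2 = 9.09 × 0.16 / 0.3798 = 3.829 d
  layer 3 (silty sand): t_3 = 1.47 × 0.15 / 0.3798 = 0.5805 d
  layer 4 (clean gravel): t_4 = 8.06 × 0.19 / 0.3798 = 4.032 d
Total t = Σ t_i = 15.97 days.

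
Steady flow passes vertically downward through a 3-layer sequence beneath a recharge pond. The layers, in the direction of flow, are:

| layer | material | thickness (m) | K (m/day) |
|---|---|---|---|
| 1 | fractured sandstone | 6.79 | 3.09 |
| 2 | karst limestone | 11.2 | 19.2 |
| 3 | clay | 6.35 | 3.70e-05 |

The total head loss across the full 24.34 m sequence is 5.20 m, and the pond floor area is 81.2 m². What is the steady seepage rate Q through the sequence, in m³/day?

0.00246

Flow is perpendicular to layering, so the layers act in series and the equivalent K is the thickness-weighted harmonic mean.
Total thickness L = 6.79 + 11.2 + 6.35 = 24.34 m.
Σ(b_i/K_i) = 6.79/3.09 + 11.2/19.2 + 6.35/3.70e-05 = 1.716e+05 d.
K_eq = L / Σ(b_i/K_i) = 24.34 / 1.716e+05 = 0.0001418 m/day.
Q = K_eq · A · (Δh/L) = 0.0001418 × 81.2 × (5.20/24.34) = 0.002460 m³/day.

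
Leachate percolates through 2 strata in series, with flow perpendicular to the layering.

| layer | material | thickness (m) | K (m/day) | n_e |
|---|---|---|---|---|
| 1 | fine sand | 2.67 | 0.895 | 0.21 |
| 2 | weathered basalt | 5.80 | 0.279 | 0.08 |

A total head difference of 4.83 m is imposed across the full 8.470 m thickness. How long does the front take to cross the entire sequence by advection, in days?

5.04

With flow normal to the layers, continuity requires the same specific discharge q through every layer.
Σ(b_i/K_i) = 2.67/0.895 + 5.80/0.279 = 23.77 d.
q = Δh / Σ(b_i/K_i) = 4.83 / 23.77 = 0.2032 m/day.
In each layer the seepage velocity is v_i = q/n_i, so the layer transit time is t_i = b_i·n_i / q:
  layer 1 (fine sand): t_1 = 2.67 × 0.21 / 0.2032 = 2.760 d
  layer 2 (weathered basalt): t_2 = 5.80 × 0.08 / 0.2032 = 2.284 d
Total t = Σ t_i = 5.043 days.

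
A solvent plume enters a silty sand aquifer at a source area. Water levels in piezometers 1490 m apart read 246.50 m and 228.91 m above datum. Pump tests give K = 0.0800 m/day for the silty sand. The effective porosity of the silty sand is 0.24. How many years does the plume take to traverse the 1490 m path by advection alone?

1040

Hydraulic gradient i = (246.50 − 228.91) / 1490 = 17.59 / 1490 = 0.01181.
Darcy flux q = K · i = 0.08000 × 0.01181 = 0.0009444 m/day.
Seepage velocity v = q / n_e = 0.0009444 / 0.24 = 0.003935 m/day.
Travel time t = L / v = 1490 / 0.003935 = 3.786e+05 days = 1037 years.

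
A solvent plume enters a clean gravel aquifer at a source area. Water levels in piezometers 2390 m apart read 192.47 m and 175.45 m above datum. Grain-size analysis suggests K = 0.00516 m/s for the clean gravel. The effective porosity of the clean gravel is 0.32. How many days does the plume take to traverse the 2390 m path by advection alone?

241

Convert K: 0.00516 m/s × 86400 = 445.8 m/day.
Hydraulic gradient i = (192.47 − 175.45) / 2390 = 17.02 / 2390 = 0.007121.
Darcy flux q = K · i = 445.8 × 0.007121 = 3.175 m/day.
Seepage velocity v = q / n_e = 3.175 / 0.32 = 9.921 m/day.
Travel time t = L / v = 2390 / 9.921 = 240.9 days.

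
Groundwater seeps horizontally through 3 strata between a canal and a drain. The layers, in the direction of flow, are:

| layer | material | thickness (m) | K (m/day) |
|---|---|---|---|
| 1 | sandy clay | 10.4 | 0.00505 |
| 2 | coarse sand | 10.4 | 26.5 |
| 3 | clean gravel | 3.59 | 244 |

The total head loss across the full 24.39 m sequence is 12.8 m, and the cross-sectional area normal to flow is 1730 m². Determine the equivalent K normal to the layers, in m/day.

0.0118

Flow is perpendicular to layering, so the layers act in series and the equivalent K is the thickness-weighted harmonic mean.
Total thickness L = 10.4 + 10.4 + 3.59 = 24.39 m.
Σ(b_i/K_i) = 10.4/0.00505 + 10.4/26.5 + 3.59/244 = 2060 d.
K_eq = L / Σ(b_i/K_i) = 24.39 / 2060 = 0.01184 m/day.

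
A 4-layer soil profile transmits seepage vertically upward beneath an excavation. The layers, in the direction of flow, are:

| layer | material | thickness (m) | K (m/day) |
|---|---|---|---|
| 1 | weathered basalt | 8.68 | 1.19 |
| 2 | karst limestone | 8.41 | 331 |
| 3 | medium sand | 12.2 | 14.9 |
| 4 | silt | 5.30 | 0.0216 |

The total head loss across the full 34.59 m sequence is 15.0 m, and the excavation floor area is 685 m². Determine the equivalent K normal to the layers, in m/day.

Flow is perpendicular to layering, so the layers act in series and the equivalent K is the thickness-weighted harmonic mean.
Total thickness L = 8.68 + 8.41 + 12.2 + 5.30 = 34.59 m.
Σ(b_i/K_i) = 8.68/1.19 + 8.41/331 + 12.2/14.9 + 5.30/0.0216 = 253.5 d.
K_eq = L / Σ(b_i/K_i) = 34.59 / 253.5 = 0.1364 m/day.

0.136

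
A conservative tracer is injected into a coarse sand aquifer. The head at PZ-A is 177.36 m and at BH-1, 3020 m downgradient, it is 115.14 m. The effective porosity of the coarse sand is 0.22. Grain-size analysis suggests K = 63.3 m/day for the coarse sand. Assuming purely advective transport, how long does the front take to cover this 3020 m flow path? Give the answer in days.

Hydraulic gradient i = (177.36 − 115.14) / 3020 = 62.22 / 3020 = 0.02060.
Darcy flux q = K · i = 63.30 × 0.02060 = 1.304 m/day.
Seepage velocity v = q / n_e = 1.304 / 0.22 = 5.928 m/day.
Travel time t = L / v = 3020 / 5.928 = 509.5 days.

509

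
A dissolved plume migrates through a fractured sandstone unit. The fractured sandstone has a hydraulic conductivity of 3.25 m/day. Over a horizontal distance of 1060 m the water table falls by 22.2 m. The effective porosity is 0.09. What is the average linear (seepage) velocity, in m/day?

Hydraulic gradient i = Δh / L = 22.2 / 1060 = 0.02094.
Darcy flux q = K · i = 3.250 × 0.02094 = 0.06807 m/day.
Seepage velocity v = q / n_e = 0.06807 / 0.09 = 0.7563 m/day.

0.756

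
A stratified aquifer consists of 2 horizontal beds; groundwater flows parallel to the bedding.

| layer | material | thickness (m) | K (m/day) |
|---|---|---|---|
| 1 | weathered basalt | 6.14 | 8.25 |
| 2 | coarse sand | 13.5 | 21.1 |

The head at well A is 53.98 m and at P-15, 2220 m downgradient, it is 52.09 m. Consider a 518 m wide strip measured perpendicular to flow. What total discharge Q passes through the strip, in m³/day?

148

Flow is parallel to layering, so each bed carries its own Darcy discharge and the transmissivities add.
Σ(K_i·b_i) = 8.25×6.14 + 21.1×13.5 = 335.5 m²/day.
Hydraulic gradient i = (53.98 − 52.09) / 2220 = 1.89 / 2220 = 0.0008514.
Q = Σ(K_i·b_i) · W · i = 335.5 × 518 × 0.0008514 = 148.0 m³/day.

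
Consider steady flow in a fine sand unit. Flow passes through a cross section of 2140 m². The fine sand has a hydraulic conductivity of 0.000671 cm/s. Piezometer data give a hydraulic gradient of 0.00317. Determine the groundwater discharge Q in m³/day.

Convert K: 0.000671 cm/s × 864 = 0.5797 m/day.
Hydraulic gradient i = 0.00317.
Darcy's law: Q = K · A · i = 0.5797 × 2140 × 0.003170 = 3.933 m³/day.

3.93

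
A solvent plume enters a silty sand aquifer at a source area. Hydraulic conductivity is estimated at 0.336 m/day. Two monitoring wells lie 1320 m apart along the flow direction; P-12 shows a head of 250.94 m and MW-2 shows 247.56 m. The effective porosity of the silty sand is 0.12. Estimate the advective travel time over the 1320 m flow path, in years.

Hydraulic gradient i = (250.94 − 247.56) / 1320 = 3.38 / 1320 = 0.002561.
Darcy flux q = K · i = 0.3360 × 0.002561 = 0.0008604 m/day.
Seepage velocity v = q / n_e = 0.0008604 / 0.12 = 0.007170 m/day.
Travel time t = L / v = 1320 / 0.007170 = 1.841e+05 days = 504.1 years.

504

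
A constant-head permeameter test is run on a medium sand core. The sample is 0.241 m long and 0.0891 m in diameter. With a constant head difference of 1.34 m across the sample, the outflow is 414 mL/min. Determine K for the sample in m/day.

17.2

Cross-sectional area A = π·(d/2)² = π × (0.0891/2)² = 0.006235 m².
Convert discharge: 414 mL/min = 6.900e-06 m³/s.
Darcy's law rearranged: K = Q·L / (A·Δh) = 6.900e-06 × 0.241 / (0.006235 × 1.34) = 0.0001990 m/s = 17.20 m/day.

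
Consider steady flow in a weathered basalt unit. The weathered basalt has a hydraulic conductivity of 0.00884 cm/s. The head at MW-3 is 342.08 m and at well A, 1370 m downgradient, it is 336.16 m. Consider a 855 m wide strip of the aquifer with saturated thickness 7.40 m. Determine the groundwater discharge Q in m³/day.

Convert K: 0.00884 cm/s × 864 = 7.638 m/day.
Cross-sectional area A = 855 × 7.40 = 6327 m².
Hydraulic gradient i = (342.08 − 336.16) / 1370 = 5.92 / 1370 = 0.004321.
Darcy's law: Q = K · A · i = 7.638 × 6327 × 0.004321 = 208.8 m³/day.

209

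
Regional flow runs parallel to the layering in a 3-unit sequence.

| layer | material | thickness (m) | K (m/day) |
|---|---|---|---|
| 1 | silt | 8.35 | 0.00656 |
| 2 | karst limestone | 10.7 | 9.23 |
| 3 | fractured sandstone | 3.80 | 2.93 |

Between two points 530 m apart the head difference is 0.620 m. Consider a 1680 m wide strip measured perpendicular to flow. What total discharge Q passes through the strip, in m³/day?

Flow is parallel to layering, so each bed carries its own Darcy discharge and the transmissivities add.
Σ(K_i·b_i) = 0.00656×8.35 + 9.23×10.7 + 2.93×3.80 = 109.9 m²/day.
Hydraulic gradient i = Δh / L = 0.620 / 530 = 0.001170.
Q = Σ(K_i·b_i) · W · i = 109.9 × 1680 × 0.001170 = 216.1 m³/day.

216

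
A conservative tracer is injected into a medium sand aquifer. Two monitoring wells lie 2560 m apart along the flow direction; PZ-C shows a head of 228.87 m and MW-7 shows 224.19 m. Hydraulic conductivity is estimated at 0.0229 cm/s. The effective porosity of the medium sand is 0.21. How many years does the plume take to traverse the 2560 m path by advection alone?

40.7

Convert K: 0.0229 cm/s × 864 = 19.79 m/day.
Hydraulic gradient i = (228.87 − 224.19) / 2560 = 4.68 / 2560 = 0.001828.
Darcy flux q = K · i = 19.79 × 0.001828 = 0.03617 m/day.
Seepage velocity v = q / n_e = 0.03617 / 0.21 = 0.1722 m/day.
Travel time t = L / v = 2560 / 0.1722 = 14863 days = 40.69 years.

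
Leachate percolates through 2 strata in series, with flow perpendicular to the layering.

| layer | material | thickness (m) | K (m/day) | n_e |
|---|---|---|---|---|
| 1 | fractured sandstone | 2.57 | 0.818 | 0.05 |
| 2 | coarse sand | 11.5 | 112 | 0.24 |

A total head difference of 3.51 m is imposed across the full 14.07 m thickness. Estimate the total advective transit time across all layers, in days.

With flow normal to the layers, continuity requires the same specific discharge q through every layer.
Σ(b_i/K_i) = 2.57/0.818 + 11.5/112 = 3.244 d.
q = Δh / Σ(b_i/K_i) = 3.51 / 3.244 = 1.082 m/day.
In each layer the seepage velocity is v_i = q/n_i, so the layer transit time is t_i = b_i·n_i / q:
  layer 1 (fractured sandstone): t_1 = 2.57 × 0.05 / 1.082 = 0.1188 d
  layer 2 (coarse sand): t_2 = 11.5 × 0.24 / 1.082 = 2.551 d
Total t = Σ t_i = 2.670 days.

2.67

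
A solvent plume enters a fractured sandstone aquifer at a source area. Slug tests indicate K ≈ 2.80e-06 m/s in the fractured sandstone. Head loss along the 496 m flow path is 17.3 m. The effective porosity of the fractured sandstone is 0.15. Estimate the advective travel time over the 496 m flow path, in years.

24.1

Convert K: 2.80e-06 m/s × 86400 = 0.2419 m/day.
Hydraulic gradient i = Δh / L = 17.3 / 496 = 0.03488.
Darcy flux q = K · i = 0.2419 × 0.03488 = 0.008438 m/day.
Seepage velocity v = q / n_e = 0.008438 / 0.15 = 0.05625 m/day.
Travel time t = L / v = 496 / 0.05625 = 8817 days = 24.14 years.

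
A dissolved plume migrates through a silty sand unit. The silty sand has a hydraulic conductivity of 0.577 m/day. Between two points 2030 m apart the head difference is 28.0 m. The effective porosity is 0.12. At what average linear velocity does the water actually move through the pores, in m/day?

Hydraulic gradient i = Δh / L = 28.0 / 2030 = 0.01379.
Darcy flux q = K · i = 0.5770 × 0.01379 = 0.007959 m/day.
Seepage velocity v = q / n_e = 0.007959 / 0.12 = 0.06632 m/day.

0.0663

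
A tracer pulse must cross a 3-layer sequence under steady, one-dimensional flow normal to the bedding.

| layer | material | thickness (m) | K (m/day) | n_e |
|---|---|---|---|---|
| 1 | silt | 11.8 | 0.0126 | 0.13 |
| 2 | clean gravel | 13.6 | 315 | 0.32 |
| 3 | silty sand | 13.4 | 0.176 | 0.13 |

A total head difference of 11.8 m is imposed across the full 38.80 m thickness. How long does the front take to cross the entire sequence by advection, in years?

With flow normal to the layers, continuity requires the same specific discharge q through every layer.
Σ(b_i/K_i) = 11.8/0.0126 + 13.6/315 + 13.4/0.176 = 1013 d.
q = Δh / Σ(b_i/K_i) = 11.8 / 1013 = 0.01165 m/day.
In each layer the seepage velocity is v_i = q/n_i, so the layer transit time is t_i = b_i·n_i / q:
  layer 1 (silt): t_1 = 11.8 × 0.13 / 0.01165 = 131.6 d
  layer 2 (clean gravel): t_2 = 13.6 × 0.32 / 0.01165 = 373.5 d
  layer 3 (silty sand): t_3 = 13.4 × 0.13 / 0.01165 = 149.5 d
Total t = Σ t_i = 654.6 days = 1.792 years.

1.79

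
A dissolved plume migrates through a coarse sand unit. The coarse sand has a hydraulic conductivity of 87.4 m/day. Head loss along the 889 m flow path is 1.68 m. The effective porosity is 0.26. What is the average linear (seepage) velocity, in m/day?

Hydraulic gradient i = Δh / L = 1.68 / 889 = 0.001890.
Darcy flux q = K · i = 87.40 × 0.001890 = 0.1652 m/day.
Seepage velocity v = q / n_e = 0.1652 / 0.26 = 0.6353 m/day.

0.635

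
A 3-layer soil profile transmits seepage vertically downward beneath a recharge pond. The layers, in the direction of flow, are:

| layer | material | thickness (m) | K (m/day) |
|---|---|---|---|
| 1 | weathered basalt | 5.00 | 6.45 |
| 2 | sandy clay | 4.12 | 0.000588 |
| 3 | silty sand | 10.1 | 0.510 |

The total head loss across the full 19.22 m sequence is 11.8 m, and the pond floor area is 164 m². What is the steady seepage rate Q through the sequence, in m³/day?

Flow is perpendicular to layering, so the layers act in series and the equivalent K is the thickness-weighted harmonic mean.
Total thickness L = 5.00 + 4.12 + 10.1 = 19.22 m.
Σ(b_i/K_i) = 5.00/6.45 + 4.12/0.000588 + 10.1/0.510 = 7027 d.
K_eq = L / Σ(b_i/K_i) = 19.22 / 7027 = 0.002735 m/day.
Q = K_eq · A · (Δh/L) = 0.002735 × 164 × (11.8/19.22) = 0.2754 m³/day.

0.275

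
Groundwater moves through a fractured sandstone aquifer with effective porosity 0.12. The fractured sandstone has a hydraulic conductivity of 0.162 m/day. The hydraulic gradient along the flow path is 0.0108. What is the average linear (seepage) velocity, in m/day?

Hydraulic gradient i = 0.0108.
Darcy flux q = K · i = 0.1620 × 0.01080 = 0.001750 m/day.
Seepage velocity v = q / n_e = 0.001750 / 0.12 = 0.01458 m/day.

0.0146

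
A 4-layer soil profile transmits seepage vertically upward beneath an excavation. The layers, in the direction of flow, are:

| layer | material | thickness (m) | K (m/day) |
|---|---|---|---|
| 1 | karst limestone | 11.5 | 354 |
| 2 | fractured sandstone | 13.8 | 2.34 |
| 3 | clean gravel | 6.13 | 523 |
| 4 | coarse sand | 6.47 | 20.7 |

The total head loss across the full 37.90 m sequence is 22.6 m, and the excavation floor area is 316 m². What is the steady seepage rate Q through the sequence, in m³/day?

1140

Flow is perpendicular to layering, so the layers act in series and the equivalent K is the thickness-weighted harmonic mean.
Total thickness L = 11.5 + 13.8 + 6.13 + 6.47 = 37.90 m.
Σ(b_i/K_i) = 11.5/354 + 13.8/2.34 + 6.13/523 + 6.47/20.7 = 6.254 d.
K_eq = L / Σ(b_i/K_i) = 37.90 / 6.254 = 6.060 m/day.
Q = K_eq · A · (Δh/L) = 6.060 × 316 × (22.6/37.90) = 1142 m³/day.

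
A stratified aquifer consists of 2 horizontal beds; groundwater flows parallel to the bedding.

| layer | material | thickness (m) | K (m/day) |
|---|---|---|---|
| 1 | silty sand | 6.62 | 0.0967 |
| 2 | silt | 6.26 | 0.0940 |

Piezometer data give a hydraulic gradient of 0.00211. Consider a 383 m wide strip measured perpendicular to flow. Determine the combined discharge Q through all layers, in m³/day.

Flow is parallel to layering, so each bed carries its own Darcy discharge and the transmissivities add.
Σ(K_i·b_i) = 0.0967×6.62 + 0.0940×6.26 = 1.229 m²/day.
Hydraulic gradient i = 0.00211.
Q = Σ(K_i·b_i) · W · i = 1.229 × 383 × 0.002110 = 0.9929 m³/day.

0.993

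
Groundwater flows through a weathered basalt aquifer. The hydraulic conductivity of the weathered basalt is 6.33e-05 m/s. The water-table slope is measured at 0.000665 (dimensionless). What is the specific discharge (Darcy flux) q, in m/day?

0.00364

Convert K: 6.33e-05 m/s × 86400 = 5.469 m/day.
Hydraulic gradient i = 0.000665.
Specific discharge q = K · i = 5.469 × 0.0006650 = 0.003637 m/day.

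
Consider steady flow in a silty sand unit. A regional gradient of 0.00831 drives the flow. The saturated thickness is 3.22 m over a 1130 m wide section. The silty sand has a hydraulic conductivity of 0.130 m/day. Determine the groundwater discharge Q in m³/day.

3.93

Cross-sectional area A = 1130 × 3.22 = 3639 m².
Hydraulic gradient i = 0.00831.
Darcy's law: Q = K · A · i = 0.1300 × 3639 × 0.008310 = 3.931 m³/day.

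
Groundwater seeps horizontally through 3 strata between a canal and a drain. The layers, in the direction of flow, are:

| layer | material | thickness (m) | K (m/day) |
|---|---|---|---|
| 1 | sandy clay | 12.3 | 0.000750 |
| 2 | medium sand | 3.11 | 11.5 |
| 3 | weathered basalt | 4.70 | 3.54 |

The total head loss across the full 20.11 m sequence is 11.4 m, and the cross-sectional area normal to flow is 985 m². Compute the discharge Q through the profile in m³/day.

Flow is perpendicular to layering, so the layers act in series and the equivalent K is the thickness-weighted harmonic mean.
Total thickness L = 12.3 + 3.11 + 4.70 = 20.11 m.
Σ(b_i/K_i) = 12.3/0.000750 + 3.11/11.5 + 4.70/3.54 = 16402 d.
K_eq = L / Σ(b_i/K_i) = 20.11 / 16402 = 0.001226 m/day.
Q = K_eq · A · (Δh/L) = 0.001226 × 985 × (11.4/20.11) = 0.6846 m³/day.

0.685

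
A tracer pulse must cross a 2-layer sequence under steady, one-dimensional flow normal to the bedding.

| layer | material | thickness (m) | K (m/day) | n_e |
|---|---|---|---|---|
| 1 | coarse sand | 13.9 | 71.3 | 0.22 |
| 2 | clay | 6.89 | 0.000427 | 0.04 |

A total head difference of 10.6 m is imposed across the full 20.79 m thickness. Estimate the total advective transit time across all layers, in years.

With flow normal to the layers, continuity requires the same specific discharge q through every layer.
Σ(b_i/K_i) = 13.9/71.3 + 6.89/0.000427 = 16136 d.
q = Δh / Σ(b_i/K_i) = 10.6 / 16136 = 0.0006569 m/day.
In each layer the seepage velocity is v_i = q/n_i, so the layer transit time is t_i = b_i·n_i / q:
  layer 1 (coarse sand): t_1 = 13.9 × 0.22 / 0.0006569 = 4655 d
  layer 2 (clay): t_2 = 6.89 × 0.04 / 0.0006569 = 419.5 d
Total t = Σ t_i = 5075 days = 13.89 years.

13.9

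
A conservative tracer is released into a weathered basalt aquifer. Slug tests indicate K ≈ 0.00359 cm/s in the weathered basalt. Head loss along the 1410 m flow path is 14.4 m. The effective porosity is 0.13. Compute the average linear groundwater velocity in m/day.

Convert K: 0.00359 cm/s × 864 = 3.102 m/day.
Hydraulic gradient i = Δh / L = 14.4 / 1410 = 0.01021.
Darcy flux q = K · i = 3.102 × 0.01021 = 0.03168 m/day.
Seepage velocity v = q / n_e = 0.03168 / 0.13 = 0.2437 m/day.

0.244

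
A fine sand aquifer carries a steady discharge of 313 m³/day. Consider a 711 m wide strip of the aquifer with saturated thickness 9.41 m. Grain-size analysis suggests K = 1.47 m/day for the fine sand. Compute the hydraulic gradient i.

0.0318

Cross-sectional area A = 711 × 9.41 = 6691 m².
From Q = K·A·i, i = Q / (K·A) = 313 / (1.470 × 6691) = 0.03182.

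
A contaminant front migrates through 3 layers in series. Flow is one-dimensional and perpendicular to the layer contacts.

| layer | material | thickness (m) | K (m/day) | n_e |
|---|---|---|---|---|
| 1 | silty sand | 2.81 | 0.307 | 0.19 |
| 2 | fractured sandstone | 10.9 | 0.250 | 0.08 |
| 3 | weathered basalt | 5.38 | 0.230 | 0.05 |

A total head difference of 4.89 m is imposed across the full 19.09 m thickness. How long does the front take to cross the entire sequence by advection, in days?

26.1

With flow normal to the layers, continuity requires the same specific discharge q through every layer.
Σ(b_i/K_i) = 2.81/0.307 + 10.9/0.250 + 5.38/0.230 = 76.14 d.
q = Δh / Σ(b_i/K_i) = 4.89 / 76.14 = 0.06422 m/day.
In each layer the seepage velocity is v_i = q/n_i, so the layer transit time is t_i = b_i·n_i / q:
  layer 1 (silty sand): t_1 = 2.81 × 0.19 / 0.06422 = 8.314 d
  layer 2 (fractured sandstone): t_2 = 10.9 × 0.08 / 0.06422 = 13.58 d
  layer 3 (weathered basalt): t_3 = 5.38 × 0.05 / 0.06422 = 4.189 d
Total t = Σ t_i = 26.08 days.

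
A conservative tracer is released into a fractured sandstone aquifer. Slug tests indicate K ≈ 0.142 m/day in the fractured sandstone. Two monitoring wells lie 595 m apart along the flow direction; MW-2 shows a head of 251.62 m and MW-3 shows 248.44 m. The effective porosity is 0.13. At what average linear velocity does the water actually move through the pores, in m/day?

Hydraulic gradient i = (251.62 − 248.44) / 595 = 3.18 / 595 = 0.005345.
Darcy flux q = K · i = 0.1420 × 0.005345 = 0.0007589 m/day.
Seepage velocity v = q / n_e = 0.0007589 / 0.13 = 0.005838 m/day.

0.00584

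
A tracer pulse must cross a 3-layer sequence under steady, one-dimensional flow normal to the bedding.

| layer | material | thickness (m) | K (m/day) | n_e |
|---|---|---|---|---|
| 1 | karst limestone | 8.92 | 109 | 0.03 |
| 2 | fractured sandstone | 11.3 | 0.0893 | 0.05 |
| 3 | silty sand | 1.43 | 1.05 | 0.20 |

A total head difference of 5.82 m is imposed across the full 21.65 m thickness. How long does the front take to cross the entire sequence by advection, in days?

24.6

With flow normal to the layers, continuity requires the same specific discharge q through every layer.
Σ(b_i/K_i) = 8.92/109 + 11.3/0.0893 + 1.43/1.05 = 128.0 d.
q = Δh / Σ(b_i/K_i) = 5.82 / 128.0 = 0.04547 m/day.
In each layer the seepage velocity is v_i = q/n_i, so the layer transit time is t_i = b_i·n_i / q:
  layer 1 (karst limestone): t_1 = 8.92 × 0.03 / 0.04547 = 5.885 d
  layer 2 (fractured sandstone): t_2 = 11.3 × 0.05 / 0.04547 = 12.42 d
  layer 3 (silty sand): t_3 = 1.43 × 0.20 / 0.04547 = 6.289 d
Total t = Σ t_i = 24.60 days.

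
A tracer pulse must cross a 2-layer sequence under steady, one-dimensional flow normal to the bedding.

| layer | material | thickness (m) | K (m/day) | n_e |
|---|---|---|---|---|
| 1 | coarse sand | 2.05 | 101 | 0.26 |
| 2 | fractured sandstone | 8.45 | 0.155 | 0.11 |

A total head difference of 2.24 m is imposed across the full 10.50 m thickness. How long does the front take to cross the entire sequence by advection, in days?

With flow normal to the layers, continuity requires the same specific discharge q through every layer.
Σ(b_i/K_i) = 2.05/101 + 8.45/0.155 = 54.54 d.
q = Δh / Σ(b_i/K_i) = 2.24 / 54.54 = 0.04107 m/day.
In each layer the seepage velocity is v_i = q/n_i, so the layer transit time is t_i = b_i·n_i / q:
  layer 1 (coarse sand): t_1 = 2.05 × 0.26 / 0.04107 = 12.98 d
  layer 2 (fractured sandstone): t_2 = 8.45 × 0.11 / 0.04107 = 22.63 d
Total t = Σ t_i = 35.61 days.

35.6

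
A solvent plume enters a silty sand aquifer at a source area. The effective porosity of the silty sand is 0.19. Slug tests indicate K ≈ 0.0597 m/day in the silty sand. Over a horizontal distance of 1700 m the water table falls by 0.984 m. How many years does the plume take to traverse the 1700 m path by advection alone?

Hydraulic gradient i = Δh / L = 0.984 / 1700 = 0.0005788.
Darcy flux q = K · i = 0.05970 × 0.0005788 = 3.456e-05 m/day.
Seepage velocity v = q / n_e = 3.456e-05 / 0.19 = 0.0001819 m/day.
Travel time t = L / v = 1700 / 0.0001819 = 9.347e+06 days = 25591 years.

25600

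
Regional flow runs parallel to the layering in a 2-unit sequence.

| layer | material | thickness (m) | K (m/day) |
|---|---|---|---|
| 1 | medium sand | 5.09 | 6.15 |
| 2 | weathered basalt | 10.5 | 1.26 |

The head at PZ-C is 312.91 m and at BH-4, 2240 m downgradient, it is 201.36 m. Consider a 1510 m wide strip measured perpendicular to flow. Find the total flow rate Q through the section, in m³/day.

Flow is parallel to layering, so each bed carries its own Darcy discharge and the transmissivities add.
Σ(K_i·b_i) = 6.15×5.09 + 1.26×10.5 = 44.53 m²/day.
Hydraulic gradient i = (312.91 − 201.36) / 2240 = 111.55 / 2240 = 0.04980.
Q = Σ(K_i·b_i) · W · i = 44.53 × 1510 × 0.04980 = 3349 m³/day.

3350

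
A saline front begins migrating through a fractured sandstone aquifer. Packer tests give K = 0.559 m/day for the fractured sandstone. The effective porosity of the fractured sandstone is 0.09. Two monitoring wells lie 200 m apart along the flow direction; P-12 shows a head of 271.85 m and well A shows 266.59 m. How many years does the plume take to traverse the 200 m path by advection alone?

3.35

Hydraulic gradient i = (271.85 − 266.59) / 200 = 5.26 / 200 = 0.02630.
Darcy flux q = K · i = 0.5590 × 0.02630 = 0.01470 m/day.
Seepage velocity v = q / n_e = 0.01470 / 0.09 = 0.1634 m/day.
Travel time t = L / v = 200 / 0.1634 = 1224 days = 3.352 years.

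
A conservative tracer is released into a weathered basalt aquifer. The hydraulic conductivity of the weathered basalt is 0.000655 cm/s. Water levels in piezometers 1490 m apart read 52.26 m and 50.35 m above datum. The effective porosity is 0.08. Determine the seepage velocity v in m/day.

0.00907

Convert K: 0.000655 cm/s × 864 = 0.5659 m/day.
Hydraulic gradient i = (52.26 − 50.35) / 1490 = 1.91 / 1490 = 0.001282.
Darcy flux q = K · i = 0.5659 × 0.001282 = 0.0007254 m/day.
Seepage velocity v = q / n_e = 0.0007254 / 0.08 = 0.009068 m/day.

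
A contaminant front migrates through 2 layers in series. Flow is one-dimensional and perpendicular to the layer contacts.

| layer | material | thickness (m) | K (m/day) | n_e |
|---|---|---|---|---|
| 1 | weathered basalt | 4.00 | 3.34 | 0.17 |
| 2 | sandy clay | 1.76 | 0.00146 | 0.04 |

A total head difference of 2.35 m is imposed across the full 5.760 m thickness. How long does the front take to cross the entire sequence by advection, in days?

385

With flow normal to the layers, continuity requires the same specific discharge q through every layer.
Σ(b_i/K_i) = 4.00/3.34 + 1.76/0.00146 = 1207 d.
q = Δh / Σ(b_i/K_i) = 2.35 / 1207 = 0.001947 m/day.
In each layer the seepage velocity is v_i = q/n_i, so the layer transit time is t_i = b_i·n_i / q:
  layer 1 (weathered basalt): t_1 = 4.00 × 0.17 / 0.001947 = 349.2 d
  layer 2 (sandy clay): t_2 = 1.76 × 0.04 / 0.001947 = 36.15 d
Total t = Σ t_i = 385.3 days.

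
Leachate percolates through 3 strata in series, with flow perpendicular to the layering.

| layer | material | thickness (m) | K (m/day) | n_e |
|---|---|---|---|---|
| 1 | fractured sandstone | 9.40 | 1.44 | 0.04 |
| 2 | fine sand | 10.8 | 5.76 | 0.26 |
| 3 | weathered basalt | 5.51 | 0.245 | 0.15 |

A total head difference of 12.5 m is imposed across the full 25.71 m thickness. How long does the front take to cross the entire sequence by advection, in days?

With flow normal to the layers, continuity requires the same specific discharge q through every layer.
Σ(b_i/K_i) = 9.40/1.44 + 10.8/5.76 + 5.51/0.245 = 30.89 d.
q = Δh / Σ(b_i/K_i) = 12.5 / 30.89 = 0.4046 m/day.
In each layer the seepage velocity is v_i = q/n_i, so the layer transit time is t_i = b_i·n_i / q:
  layer 1 (fractured sandstone): t_1 = 9.40 × 0.04 / 0.4046 = 0.9292 d
  layer 2 (fine sand): t_2 = 10.8 × 0.26 / 0.4046 = 6.940 d
  layer 3 (weathered basalt): t_3 = 5.51 × 0.15 / 0.4046 = 2.043 d
Total t = Σ t_i = 9.912 days.

9.91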